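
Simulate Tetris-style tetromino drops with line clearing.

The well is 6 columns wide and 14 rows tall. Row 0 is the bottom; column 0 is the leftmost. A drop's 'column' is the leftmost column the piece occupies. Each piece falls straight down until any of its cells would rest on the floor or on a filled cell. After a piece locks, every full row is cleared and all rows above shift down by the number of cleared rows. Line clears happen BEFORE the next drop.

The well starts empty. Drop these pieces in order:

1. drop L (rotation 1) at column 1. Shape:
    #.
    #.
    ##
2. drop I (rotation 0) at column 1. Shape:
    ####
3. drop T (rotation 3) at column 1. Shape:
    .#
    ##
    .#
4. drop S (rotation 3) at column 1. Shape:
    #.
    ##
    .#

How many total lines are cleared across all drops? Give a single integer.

Drop 1: L rot1 at col 1 lands with bottom-row=0; cleared 0 line(s) (total 0); column heights now [0 3 1 0 0 0], max=3
Drop 2: I rot0 at col 1 lands with bottom-row=3; cleared 0 line(s) (total 0); column heights now [0 4 4 4 4 0], max=4
Drop 3: T rot3 at col 1 lands with bottom-row=4; cleared 0 line(s) (total 0); column heights now [0 6 7 4 4 0], max=7
Drop 4: S rot3 at col 1 lands with bottom-row=7; cleared 0 line(s) (total 0); column heights now [0 10 9 4 4 0], max=10

Answer: 0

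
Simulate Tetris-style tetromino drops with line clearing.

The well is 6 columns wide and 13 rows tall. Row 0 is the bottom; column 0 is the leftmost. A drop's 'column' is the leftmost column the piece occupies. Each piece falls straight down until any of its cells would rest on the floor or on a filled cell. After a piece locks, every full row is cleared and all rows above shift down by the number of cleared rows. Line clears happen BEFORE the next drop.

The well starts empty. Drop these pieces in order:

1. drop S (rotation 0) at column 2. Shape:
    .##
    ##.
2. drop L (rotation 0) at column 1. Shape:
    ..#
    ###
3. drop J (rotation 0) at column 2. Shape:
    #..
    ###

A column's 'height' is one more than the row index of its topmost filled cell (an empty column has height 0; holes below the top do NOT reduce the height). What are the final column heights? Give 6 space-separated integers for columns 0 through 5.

Drop 1: S rot0 at col 2 lands with bottom-row=0; cleared 0 line(s) (total 0); column heights now [0 0 1 2 2 0], max=2
Drop 2: L rot0 at col 1 lands with bottom-row=2; cleared 0 line(s) (total 0); column heights now [0 3 3 4 2 0], max=4
Drop 3: J rot0 at col 2 lands with bottom-row=4; cleared 0 line(s) (total 0); column heights now [0 3 6 5 5 0], max=6

Answer: 0 3 6 5 5 0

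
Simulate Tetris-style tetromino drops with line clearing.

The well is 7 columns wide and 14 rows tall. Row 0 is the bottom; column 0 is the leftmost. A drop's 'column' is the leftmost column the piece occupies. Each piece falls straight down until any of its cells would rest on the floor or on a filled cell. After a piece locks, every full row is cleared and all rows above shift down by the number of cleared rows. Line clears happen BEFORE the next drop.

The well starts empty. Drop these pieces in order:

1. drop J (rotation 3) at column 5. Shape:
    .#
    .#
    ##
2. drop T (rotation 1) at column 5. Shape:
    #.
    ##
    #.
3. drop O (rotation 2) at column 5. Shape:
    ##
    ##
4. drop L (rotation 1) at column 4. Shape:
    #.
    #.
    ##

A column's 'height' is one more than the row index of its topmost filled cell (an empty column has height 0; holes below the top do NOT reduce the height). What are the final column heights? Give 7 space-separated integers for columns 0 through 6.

Drop 1: J rot3 at col 5 lands with bottom-row=0; cleared 0 line(s) (total 0); column heights now [0 0 0 0 0 1 3], max=3
Drop 2: T rot1 at col 5 lands with bottom-row=2; cleared 0 line(s) (total 0); column heights now [0 0 0 0 0 5 4], max=5
Drop 3: O rot2 at col 5 lands with bottom-row=5; cleared 0 line(s) (total 0); column heights now [0 0 0 0 0 7 7], max=7
Drop 4: L rot1 at col 4 lands with bottom-row=7; cleared 0 line(s) (total 0); column heights now [0 0 0 0 10 8 7], max=10

Answer: 0 0 0 0 10 8 7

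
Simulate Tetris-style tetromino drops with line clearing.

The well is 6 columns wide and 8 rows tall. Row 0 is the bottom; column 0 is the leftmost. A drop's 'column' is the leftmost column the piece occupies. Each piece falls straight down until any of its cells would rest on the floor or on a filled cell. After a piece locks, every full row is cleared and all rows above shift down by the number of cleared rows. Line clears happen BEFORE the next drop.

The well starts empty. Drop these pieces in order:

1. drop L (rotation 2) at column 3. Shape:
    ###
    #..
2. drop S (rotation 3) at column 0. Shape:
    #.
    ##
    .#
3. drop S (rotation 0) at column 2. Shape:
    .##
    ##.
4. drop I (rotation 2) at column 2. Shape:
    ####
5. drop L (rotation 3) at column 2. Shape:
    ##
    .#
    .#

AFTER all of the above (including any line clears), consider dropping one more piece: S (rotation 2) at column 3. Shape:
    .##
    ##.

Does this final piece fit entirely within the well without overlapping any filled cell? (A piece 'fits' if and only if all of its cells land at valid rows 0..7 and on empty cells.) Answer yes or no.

Answer: no

Derivation:
Drop 1: L rot2 at col 3 lands with bottom-row=0; cleared 0 line(s) (total 0); column heights now [0 0 0 2 2 2], max=2
Drop 2: S rot3 at col 0 lands with bottom-row=0; cleared 0 line(s) (total 0); column heights now [3 2 0 2 2 2], max=3
Drop 3: S rot0 at col 2 lands with bottom-row=2; cleared 0 line(s) (total 0); column heights now [3 2 3 4 4 2], max=4
Drop 4: I rot2 at col 2 lands with bottom-row=4; cleared 0 line(s) (total 0); column heights now [3 2 5 5 5 5], max=5
Drop 5: L rot3 at col 2 lands with bottom-row=5; cleared 0 line(s) (total 0); column heights now [3 2 8 8 5 5], max=8
Test piece S rot2 at col 3 (width 3): heights before test = [3 2 8 8 5 5]; fits = False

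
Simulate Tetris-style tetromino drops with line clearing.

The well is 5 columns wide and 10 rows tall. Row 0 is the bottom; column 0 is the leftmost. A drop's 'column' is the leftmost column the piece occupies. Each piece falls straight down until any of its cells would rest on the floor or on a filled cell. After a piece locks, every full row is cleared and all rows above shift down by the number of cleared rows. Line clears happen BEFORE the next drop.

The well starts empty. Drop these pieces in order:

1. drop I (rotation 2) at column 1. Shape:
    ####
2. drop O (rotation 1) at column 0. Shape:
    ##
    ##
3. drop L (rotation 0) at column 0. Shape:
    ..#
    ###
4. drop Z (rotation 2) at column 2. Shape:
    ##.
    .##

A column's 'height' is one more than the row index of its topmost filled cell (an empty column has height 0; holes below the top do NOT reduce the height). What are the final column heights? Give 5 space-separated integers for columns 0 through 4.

Answer: 4 4 6 6 5

Derivation:
Drop 1: I rot2 at col 1 lands with bottom-row=0; cleared 0 line(s) (total 0); column heights now [0 1 1 1 1], max=1
Drop 2: O rot1 at col 0 lands with bottom-row=1; cleared 0 line(s) (total 0); column heights now [3 3 1 1 1], max=3
Drop 3: L rot0 at col 0 lands with bottom-row=3; cleared 0 line(s) (total 0); column heights now [4 4 5 1 1], max=5
Drop 4: Z rot2 at col 2 lands with bottom-row=4; cleared 0 line(s) (total 0); column heights now [4 4 6 6 5], max=6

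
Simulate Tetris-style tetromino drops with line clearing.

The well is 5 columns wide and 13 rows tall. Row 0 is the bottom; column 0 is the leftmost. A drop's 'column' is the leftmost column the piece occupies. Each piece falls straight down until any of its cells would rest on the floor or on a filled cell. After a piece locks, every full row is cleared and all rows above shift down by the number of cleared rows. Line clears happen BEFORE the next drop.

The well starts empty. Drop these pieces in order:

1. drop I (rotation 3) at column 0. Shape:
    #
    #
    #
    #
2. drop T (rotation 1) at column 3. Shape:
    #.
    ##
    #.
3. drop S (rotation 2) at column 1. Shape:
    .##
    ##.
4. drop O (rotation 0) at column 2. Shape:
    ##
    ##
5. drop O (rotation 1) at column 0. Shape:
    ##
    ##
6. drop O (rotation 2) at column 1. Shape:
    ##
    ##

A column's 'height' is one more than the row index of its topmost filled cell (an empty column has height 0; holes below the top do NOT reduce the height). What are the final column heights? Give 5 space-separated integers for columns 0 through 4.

Answer: 6 8 8 6 2

Derivation:
Drop 1: I rot3 at col 0 lands with bottom-row=0; cleared 0 line(s) (total 0); column heights now [4 0 0 0 0], max=4
Drop 2: T rot1 at col 3 lands with bottom-row=0; cleared 0 line(s) (total 0); column heights now [4 0 0 3 2], max=4
Drop 3: S rot2 at col 1 lands with bottom-row=2; cleared 0 line(s) (total 0); column heights now [4 3 4 4 2], max=4
Drop 4: O rot0 at col 2 lands with bottom-row=4; cleared 0 line(s) (total 0); column heights now [4 3 6 6 2], max=6
Drop 5: O rot1 at col 0 lands with bottom-row=4; cleared 0 line(s) (total 0); column heights now [6 6 6 6 2], max=6
Drop 6: O rot2 at col 1 lands with bottom-row=6; cleared 0 line(s) (total 0); column heights now [6 8 8 6 2], max=8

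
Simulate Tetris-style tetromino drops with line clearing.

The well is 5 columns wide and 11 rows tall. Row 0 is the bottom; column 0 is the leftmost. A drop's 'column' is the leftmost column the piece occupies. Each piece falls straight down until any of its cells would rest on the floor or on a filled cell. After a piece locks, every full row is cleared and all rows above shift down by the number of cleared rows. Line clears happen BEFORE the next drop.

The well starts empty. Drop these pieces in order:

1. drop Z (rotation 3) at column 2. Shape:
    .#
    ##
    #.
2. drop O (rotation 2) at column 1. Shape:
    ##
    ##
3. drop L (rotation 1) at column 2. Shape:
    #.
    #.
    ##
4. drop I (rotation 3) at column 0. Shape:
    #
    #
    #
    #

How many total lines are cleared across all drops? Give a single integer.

Drop 1: Z rot3 at col 2 lands with bottom-row=0; cleared 0 line(s) (total 0); column heights now [0 0 2 3 0], max=3
Drop 2: O rot2 at col 1 lands with bottom-row=2; cleared 0 line(s) (total 0); column heights now [0 4 4 3 0], max=4
Drop 3: L rot1 at col 2 lands with bottom-row=4; cleared 0 line(s) (total 0); column heights now [0 4 7 5 0], max=7
Drop 4: I rot3 at col 0 lands with bottom-row=0; cleared 0 line(s) (total 0); column heights now [4 4 7 5 0], max=7

Answer: 0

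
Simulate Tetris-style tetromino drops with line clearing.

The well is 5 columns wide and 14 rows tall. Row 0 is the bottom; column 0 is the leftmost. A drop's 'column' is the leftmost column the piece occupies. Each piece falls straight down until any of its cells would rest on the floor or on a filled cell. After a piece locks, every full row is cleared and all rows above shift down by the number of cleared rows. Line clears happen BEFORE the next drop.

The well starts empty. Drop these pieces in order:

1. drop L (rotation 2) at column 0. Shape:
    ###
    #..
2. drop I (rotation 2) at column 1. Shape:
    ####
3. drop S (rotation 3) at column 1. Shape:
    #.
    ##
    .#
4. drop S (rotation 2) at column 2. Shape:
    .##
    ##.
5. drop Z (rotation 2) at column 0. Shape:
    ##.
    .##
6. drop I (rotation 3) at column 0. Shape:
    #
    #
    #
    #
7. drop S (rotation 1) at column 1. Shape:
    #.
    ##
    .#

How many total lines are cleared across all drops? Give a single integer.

Drop 1: L rot2 at col 0 lands with bottom-row=0; cleared 0 line(s) (total 0); column heights now [2 2 2 0 0], max=2
Drop 2: I rot2 at col 1 lands with bottom-row=2; cleared 0 line(s) (total 0); column heights now [2 3 3 3 3], max=3
Drop 3: S rot3 at col 1 lands with bottom-row=3; cleared 0 line(s) (total 0); column heights now [2 6 5 3 3], max=6
Drop 4: S rot2 at col 2 lands with bottom-row=5; cleared 0 line(s) (total 0); column heights now [2 6 6 7 7], max=7
Drop 5: Z rot2 at col 0 lands with bottom-row=6; cleared 0 line(s) (total 0); column heights now [8 8 7 7 7], max=8
Drop 6: I rot3 at col 0 lands with bottom-row=8; cleared 0 line(s) (total 0); column heights now [12 8 7 7 7], max=12
Drop 7: S rot1 at col 1 lands with bottom-row=7; cleared 0 line(s) (total 0); column heights now [12 10 9 7 7], max=12

Answer: 0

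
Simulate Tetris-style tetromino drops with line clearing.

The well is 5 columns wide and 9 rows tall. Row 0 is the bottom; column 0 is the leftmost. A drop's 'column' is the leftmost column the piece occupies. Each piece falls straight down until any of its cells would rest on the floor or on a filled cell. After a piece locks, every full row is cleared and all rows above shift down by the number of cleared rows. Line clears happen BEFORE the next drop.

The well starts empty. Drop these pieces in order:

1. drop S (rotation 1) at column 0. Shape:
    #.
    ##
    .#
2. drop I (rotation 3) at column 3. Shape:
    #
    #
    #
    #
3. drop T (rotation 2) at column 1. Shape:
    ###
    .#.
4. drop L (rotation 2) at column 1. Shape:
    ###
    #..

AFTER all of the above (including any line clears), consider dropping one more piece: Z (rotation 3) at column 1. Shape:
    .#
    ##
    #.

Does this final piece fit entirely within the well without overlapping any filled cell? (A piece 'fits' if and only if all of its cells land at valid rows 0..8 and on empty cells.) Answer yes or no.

Answer: no

Derivation:
Drop 1: S rot1 at col 0 lands with bottom-row=0; cleared 0 line(s) (total 0); column heights now [3 2 0 0 0], max=3
Drop 2: I rot3 at col 3 lands with bottom-row=0; cleared 0 line(s) (total 0); column heights now [3 2 0 4 0], max=4
Drop 3: T rot2 at col 1 lands with bottom-row=3; cleared 0 line(s) (total 0); column heights now [3 5 5 5 0], max=5
Drop 4: L rot2 at col 1 lands with bottom-row=5; cleared 0 line(s) (total 0); column heights now [3 7 7 7 0], max=7
Test piece Z rot3 at col 1 (width 2): heights before test = [3 7 7 7 0]; fits = False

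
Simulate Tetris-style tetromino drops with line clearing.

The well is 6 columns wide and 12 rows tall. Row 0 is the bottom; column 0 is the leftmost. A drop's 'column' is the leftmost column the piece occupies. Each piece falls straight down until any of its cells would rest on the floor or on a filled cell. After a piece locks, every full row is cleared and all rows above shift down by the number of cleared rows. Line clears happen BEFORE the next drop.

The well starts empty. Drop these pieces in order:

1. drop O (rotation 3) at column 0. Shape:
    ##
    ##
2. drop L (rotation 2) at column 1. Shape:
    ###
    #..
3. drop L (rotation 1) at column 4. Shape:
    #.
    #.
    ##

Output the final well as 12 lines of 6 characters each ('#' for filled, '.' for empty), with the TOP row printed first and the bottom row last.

Answer: ......
......
......
......
......
......
......
......
.###..
.#..#.
##..#.
##..##

Derivation:
Drop 1: O rot3 at col 0 lands with bottom-row=0; cleared 0 line(s) (total 0); column heights now [2 2 0 0 0 0], max=2
Drop 2: L rot2 at col 1 lands with bottom-row=2; cleared 0 line(s) (total 0); column heights now [2 4 4 4 0 0], max=4
Drop 3: L rot1 at col 4 lands with bottom-row=0; cleared 0 line(s) (total 0); column heights now [2 4 4 4 3 1], max=4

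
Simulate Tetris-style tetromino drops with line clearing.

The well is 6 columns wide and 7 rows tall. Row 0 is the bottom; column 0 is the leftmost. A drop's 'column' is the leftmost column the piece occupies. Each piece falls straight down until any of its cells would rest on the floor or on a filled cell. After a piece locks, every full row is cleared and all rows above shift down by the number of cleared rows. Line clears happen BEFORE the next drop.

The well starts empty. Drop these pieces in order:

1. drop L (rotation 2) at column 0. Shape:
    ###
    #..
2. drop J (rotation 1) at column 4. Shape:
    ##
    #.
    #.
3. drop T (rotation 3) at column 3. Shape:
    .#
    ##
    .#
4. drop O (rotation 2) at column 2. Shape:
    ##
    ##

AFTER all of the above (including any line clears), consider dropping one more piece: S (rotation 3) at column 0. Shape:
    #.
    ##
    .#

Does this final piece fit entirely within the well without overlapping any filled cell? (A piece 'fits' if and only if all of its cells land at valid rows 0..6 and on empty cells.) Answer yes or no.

Answer: yes

Derivation:
Drop 1: L rot2 at col 0 lands with bottom-row=0; cleared 0 line(s) (total 0); column heights now [2 2 2 0 0 0], max=2
Drop 2: J rot1 at col 4 lands with bottom-row=0; cleared 0 line(s) (total 0); column heights now [2 2 2 0 3 3], max=3
Drop 3: T rot3 at col 3 lands with bottom-row=3; cleared 0 line(s) (total 0); column heights now [2 2 2 5 6 3], max=6
Drop 4: O rot2 at col 2 lands with bottom-row=5; cleared 0 line(s) (total 0); column heights now [2 2 7 7 6 3], max=7
Test piece S rot3 at col 0 (width 2): heights before test = [2 2 7 7 6 3]; fits = True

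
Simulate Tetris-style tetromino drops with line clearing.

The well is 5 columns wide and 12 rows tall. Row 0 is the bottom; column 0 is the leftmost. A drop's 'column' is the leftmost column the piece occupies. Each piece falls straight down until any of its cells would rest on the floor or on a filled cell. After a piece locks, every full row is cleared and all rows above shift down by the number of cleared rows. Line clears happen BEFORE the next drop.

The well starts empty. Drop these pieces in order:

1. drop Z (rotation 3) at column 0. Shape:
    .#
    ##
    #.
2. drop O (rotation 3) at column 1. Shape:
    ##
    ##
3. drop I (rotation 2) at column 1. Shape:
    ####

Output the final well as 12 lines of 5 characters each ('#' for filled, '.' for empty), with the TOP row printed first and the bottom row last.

Drop 1: Z rot3 at col 0 lands with bottom-row=0; cleared 0 line(s) (total 0); column heights now [2 3 0 0 0], max=3
Drop 2: O rot3 at col 1 lands with bottom-row=3; cleared 0 line(s) (total 0); column heights now [2 5 5 0 0], max=5
Drop 3: I rot2 at col 1 lands with bottom-row=5; cleared 0 line(s) (total 0); column heights now [2 6 6 6 6], max=6

Answer: .....
.....
.....
.....
.....
.....
.####
.##..
.##..
.#...
##...
#....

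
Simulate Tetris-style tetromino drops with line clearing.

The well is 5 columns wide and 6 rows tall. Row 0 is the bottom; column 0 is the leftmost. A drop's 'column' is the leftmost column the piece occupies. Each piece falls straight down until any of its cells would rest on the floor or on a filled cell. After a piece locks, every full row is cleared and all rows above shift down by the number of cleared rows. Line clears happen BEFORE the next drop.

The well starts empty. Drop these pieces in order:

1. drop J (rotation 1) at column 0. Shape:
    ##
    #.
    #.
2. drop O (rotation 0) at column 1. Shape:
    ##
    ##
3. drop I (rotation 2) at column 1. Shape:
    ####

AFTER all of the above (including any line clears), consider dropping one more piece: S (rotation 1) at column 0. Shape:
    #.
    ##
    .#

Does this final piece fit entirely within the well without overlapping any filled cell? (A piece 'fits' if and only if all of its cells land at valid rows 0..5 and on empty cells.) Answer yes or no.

Answer: no

Derivation:
Drop 1: J rot1 at col 0 lands with bottom-row=0; cleared 0 line(s) (total 0); column heights now [3 3 0 0 0], max=3
Drop 2: O rot0 at col 1 lands with bottom-row=3; cleared 0 line(s) (total 0); column heights now [3 5 5 0 0], max=5
Drop 3: I rot2 at col 1 lands with bottom-row=5; cleared 0 line(s) (total 0); column heights now [3 6 6 6 6], max=6
Test piece S rot1 at col 0 (width 2): heights before test = [3 6 6 6 6]; fits = False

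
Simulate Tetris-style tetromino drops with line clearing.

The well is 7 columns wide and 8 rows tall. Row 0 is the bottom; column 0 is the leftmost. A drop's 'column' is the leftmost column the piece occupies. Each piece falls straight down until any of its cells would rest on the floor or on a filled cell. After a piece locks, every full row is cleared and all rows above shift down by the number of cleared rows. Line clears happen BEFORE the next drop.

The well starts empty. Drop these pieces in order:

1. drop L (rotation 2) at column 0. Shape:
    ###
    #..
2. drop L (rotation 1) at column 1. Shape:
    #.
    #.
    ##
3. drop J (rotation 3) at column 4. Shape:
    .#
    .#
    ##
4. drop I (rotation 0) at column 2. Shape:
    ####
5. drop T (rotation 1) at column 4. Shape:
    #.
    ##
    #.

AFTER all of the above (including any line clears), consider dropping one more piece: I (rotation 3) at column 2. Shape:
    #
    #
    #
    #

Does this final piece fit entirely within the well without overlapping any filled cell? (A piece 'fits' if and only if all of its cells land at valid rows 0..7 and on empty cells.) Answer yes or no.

Answer: yes

Derivation:
Drop 1: L rot2 at col 0 lands with bottom-row=0; cleared 0 line(s) (total 0); column heights now [2 2 2 0 0 0 0], max=2
Drop 2: L rot1 at col 1 lands with bottom-row=2; cleared 0 line(s) (total 0); column heights now [2 5 3 0 0 0 0], max=5
Drop 3: J rot3 at col 4 lands with bottom-row=0; cleared 0 line(s) (total 0); column heights now [2 5 3 0 1 3 0], max=5
Drop 4: I rot0 at col 2 lands with bottom-row=3; cleared 0 line(s) (total 0); column heights now [2 5 4 4 4 4 0], max=5
Drop 5: T rot1 at col 4 lands with bottom-row=4; cleared 0 line(s) (total 0); column heights now [2 5 4 4 7 6 0], max=7
Test piece I rot3 at col 2 (width 1): heights before test = [2 5 4 4 7 6 0]; fits = True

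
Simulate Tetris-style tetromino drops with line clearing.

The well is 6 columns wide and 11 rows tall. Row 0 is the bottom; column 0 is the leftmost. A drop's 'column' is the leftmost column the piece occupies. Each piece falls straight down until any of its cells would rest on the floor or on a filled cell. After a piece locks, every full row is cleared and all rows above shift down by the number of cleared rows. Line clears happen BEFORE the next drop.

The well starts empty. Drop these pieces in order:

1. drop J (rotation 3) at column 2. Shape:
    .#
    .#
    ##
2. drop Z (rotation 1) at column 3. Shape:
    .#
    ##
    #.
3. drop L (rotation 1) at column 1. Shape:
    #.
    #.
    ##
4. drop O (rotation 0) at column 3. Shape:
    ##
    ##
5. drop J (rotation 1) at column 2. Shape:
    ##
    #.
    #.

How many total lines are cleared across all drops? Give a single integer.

Answer: 0

Derivation:
Drop 1: J rot3 at col 2 lands with bottom-row=0; cleared 0 line(s) (total 0); column heights now [0 0 1 3 0 0], max=3
Drop 2: Z rot1 at col 3 lands with bottom-row=3; cleared 0 line(s) (total 0); column heights now [0 0 1 5 6 0], max=6
Drop 3: L rot1 at col 1 lands with bottom-row=1; cleared 0 line(s) (total 0); column heights now [0 4 2 5 6 0], max=6
Drop 4: O rot0 at col 3 lands with bottom-row=6; cleared 0 line(s) (total 0); column heights now [0 4 2 8 8 0], max=8
Drop 5: J rot1 at col 2 lands with bottom-row=6; cleared 0 line(s) (total 0); column heights now [0 4 9 9 8 0], max=9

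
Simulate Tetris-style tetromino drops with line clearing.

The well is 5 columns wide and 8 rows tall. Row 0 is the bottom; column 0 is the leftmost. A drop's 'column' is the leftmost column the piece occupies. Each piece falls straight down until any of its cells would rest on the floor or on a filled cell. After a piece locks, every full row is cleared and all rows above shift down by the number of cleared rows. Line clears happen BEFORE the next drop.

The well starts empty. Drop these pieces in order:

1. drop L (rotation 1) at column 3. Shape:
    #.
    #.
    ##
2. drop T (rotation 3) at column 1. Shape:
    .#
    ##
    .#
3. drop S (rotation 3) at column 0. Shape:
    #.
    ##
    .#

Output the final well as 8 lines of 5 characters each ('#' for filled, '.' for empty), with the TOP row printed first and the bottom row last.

Answer: .....
.....
.....
#....
##...
.###.
.###.
..###

Derivation:
Drop 1: L rot1 at col 3 lands with bottom-row=0; cleared 0 line(s) (total 0); column heights now [0 0 0 3 1], max=3
Drop 2: T rot3 at col 1 lands with bottom-row=0; cleared 0 line(s) (total 0); column heights now [0 2 3 3 1], max=3
Drop 3: S rot3 at col 0 lands with bottom-row=2; cleared 0 line(s) (total 0); column heights now [5 4 3 3 1], max=5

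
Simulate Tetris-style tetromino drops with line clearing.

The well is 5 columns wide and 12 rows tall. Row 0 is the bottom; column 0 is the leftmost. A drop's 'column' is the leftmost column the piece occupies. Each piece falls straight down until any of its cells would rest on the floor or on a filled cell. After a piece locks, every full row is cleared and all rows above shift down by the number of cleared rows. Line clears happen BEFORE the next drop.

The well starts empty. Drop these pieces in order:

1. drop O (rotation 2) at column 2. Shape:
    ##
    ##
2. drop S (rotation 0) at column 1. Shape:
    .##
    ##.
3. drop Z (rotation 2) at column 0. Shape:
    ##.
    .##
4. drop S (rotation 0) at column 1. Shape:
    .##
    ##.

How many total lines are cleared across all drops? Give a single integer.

Answer: 0

Derivation:
Drop 1: O rot2 at col 2 lands with bottom-row=0; cleared 0 line(s) (total 0); column heights now [0 0 2 2 0], max=2
Drop 2: S rot0 at col 1 lands with bottom-row=2; cleared 0 line(s) (total 0); column heights now [0 3 4 4 0], max=4
Drop 3: Z rot2 at col 0 lands with bottom-row=4; cleared 0 line(s) (total 0); column heights now [6 6 5 4 0], max=6
Drop 4: S rot0 at col 1 lands with bottom-row=6; cleared 0 line(s) (total 0); column heights now [6 7 8 8 0], max=8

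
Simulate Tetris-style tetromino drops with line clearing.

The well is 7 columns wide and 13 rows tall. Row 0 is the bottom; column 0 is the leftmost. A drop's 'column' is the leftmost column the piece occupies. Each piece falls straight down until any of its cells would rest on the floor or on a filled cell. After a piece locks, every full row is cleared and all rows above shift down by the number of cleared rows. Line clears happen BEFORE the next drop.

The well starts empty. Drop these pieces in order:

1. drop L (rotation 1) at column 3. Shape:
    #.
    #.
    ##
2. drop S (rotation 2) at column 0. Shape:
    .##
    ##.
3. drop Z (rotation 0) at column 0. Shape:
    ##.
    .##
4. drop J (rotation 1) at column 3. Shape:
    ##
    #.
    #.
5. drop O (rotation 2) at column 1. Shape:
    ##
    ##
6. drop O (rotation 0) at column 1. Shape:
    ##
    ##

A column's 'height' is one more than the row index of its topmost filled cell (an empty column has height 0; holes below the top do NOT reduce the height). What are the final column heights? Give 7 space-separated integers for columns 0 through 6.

Drop 1: L rot1 at col 3 lands with bottom-row=0; cleared 0 line(s) (total 0); column heights now [0 0 0 3 1 0 0], max=3
Drop 2: S rot2 at col 0 lands with bottom-row=0; cleared 0 line(s) (total 0); column heights now [1 2 2 3 1 0 0], max=3
Drop 3: Z rot0 at col 0 lands with bottom-row=2; cleared 0 line(s) (total 0); column heights now [4 4 3 3 1 0 0], max=4
Drop 4: J rot1 at col 3 lands with bottom-row=3; cleared 0 line(s) (total 0); column heights now [4 4 3 6 6 0 0], max=6
Drop 5: O rot2 at col 1 lands with bottom-row=4; cleared 0 line(s) (total 0); column heights now [4 6 6 6 6 0 0], max=6
Drop 6: O rot0 at col 1 lands with bottom-row=6; cleared 0 line(s) (total 0); column heights now [4 8 8 6 6 0 0], max=8

Answer: 4 8 8 6 6 0 0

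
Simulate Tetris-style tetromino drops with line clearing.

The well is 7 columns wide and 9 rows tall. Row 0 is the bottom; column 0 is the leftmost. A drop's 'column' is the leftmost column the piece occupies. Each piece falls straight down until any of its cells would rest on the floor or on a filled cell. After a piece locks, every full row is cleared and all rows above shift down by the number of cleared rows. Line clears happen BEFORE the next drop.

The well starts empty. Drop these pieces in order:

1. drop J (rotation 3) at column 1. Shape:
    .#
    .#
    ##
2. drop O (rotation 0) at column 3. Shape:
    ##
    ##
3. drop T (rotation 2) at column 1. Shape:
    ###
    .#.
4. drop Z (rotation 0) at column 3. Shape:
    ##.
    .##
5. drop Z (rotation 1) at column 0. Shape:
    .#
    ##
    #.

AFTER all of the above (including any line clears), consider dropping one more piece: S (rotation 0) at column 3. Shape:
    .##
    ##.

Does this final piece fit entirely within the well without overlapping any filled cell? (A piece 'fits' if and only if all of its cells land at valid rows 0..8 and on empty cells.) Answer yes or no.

Drop 1: J rot3 at col 1 lands with bottom-row=0; cleared 0 line(s) (total 0); column heights now [0 1 3 0 0 0 0], max=3
Drop 2: O rot0 at col 3 lands with bottom-row=0; cleared 0 line(s) (total 0); column heights now [0 1 3 2 2 0 0], max=3
Drop 3: T rot2 at col 1 lands with bottom-row=3; cleared 0 line(s) (total 0); column heights now [0 5 5 5 2 0 0], max=5
Drop 4: Z rot0 at col 3 lands with bottom-row=4; cleared 0 line(s) (total 0); column heights now [0 5 5 6 6 5 0], max=6
Drop 5: Z rot1 at col 0 lands with bottom-row=4; cleared 0 line(s) (total 0); column heights now [6 7 5 6 6 5 0], max=7
Test piece S rot0 at col 3 (width 3): heights before test = [6 7 5 6 6 5 0]; fits = True

Answer: yes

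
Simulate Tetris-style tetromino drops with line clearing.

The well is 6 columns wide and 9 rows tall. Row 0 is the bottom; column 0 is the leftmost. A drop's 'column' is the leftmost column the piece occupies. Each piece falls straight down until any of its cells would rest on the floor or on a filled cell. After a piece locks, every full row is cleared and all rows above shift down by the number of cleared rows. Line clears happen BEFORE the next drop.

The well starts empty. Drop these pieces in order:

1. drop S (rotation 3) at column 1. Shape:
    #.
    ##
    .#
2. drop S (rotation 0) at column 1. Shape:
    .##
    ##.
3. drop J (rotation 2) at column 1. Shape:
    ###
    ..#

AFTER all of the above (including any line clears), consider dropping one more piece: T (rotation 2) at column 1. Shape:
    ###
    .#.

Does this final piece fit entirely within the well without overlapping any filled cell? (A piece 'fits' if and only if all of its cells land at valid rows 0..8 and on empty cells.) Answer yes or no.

Drop 1: S rot3 at col 1 lands with bottom-row=0; cleared 0 line(s) (total 0); column heights now [0 3 2 0 0 0], max=3
Drop 2: S rot0 at col 1 lands with bottom-row=3; cleared 0 line(s) (total 0); column heights now [0 4 5 5 0 0], max=5
Drop 3: J rot2 at col 1 lands with bottom-row=5; cleared 0 line(s) (total 0); column heights now [0 7 7 7 0 0], max=7
Test piece T rot2 at col 1 (width 3): heights before test = [0 7 7 7 0 0]; fits = True

Answer: yes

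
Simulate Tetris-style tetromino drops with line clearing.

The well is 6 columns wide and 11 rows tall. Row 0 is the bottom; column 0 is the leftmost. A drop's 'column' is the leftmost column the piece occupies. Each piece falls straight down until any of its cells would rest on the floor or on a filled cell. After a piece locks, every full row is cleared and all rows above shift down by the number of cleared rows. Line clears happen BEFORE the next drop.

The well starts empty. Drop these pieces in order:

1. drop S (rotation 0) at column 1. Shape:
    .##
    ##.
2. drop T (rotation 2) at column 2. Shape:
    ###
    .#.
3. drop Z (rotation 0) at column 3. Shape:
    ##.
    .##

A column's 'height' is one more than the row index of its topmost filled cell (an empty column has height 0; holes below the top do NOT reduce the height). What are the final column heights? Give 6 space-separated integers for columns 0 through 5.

Drop 1: S rot0 at col 1 lands with bottom-row=0; cleared 0 line(s) (total 0); column heights now [0 1 2 2 0 0], max=2
Drop 2: T rot2 at col 2 lands with bottom-row=2; cleared 0 line(s) (total 0); column heights now [0 1 4 4 4 0], max=4
Drop 3: Z rot0 at col 3 lands with bottom-row=4; cleared 0 line(s) (total 0); column heights now [0 1 4 6 6 5], max=6

Answer: 0 1 4 6 6 5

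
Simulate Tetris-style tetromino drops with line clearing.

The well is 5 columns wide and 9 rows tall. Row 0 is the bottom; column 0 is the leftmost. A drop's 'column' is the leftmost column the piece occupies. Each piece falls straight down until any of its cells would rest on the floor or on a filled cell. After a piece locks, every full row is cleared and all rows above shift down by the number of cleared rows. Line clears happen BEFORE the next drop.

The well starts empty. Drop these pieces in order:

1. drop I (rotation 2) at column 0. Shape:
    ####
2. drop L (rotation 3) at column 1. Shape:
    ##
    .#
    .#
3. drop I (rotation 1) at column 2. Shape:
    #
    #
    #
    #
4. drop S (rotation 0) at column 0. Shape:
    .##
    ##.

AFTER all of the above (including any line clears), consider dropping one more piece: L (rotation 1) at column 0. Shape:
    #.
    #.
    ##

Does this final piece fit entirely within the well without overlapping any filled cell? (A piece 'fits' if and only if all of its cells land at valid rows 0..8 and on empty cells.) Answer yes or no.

Drop 1: I rot2 at col 0 lands with bottom-row=0; cleared 0 line(s) (total 0); column heights now [1 1 1 1 0], max=1
Drop 2: L rot3 at col 1 lands with bottom-row=1; cleared 0 line(s) (total 0); column heights now [1 4 4 1 0], max=4
Drop 3: I rot1 at col 2 lands with bottom-row=4; cleared 0 line(s) (total 0); column heights now [1 4 8 1 0], max=8
Drop 4: S rot0 at col 0 lands with bottom-row=7; cleared 0 line(s) (total 0); column heights now [8 9 9 1 0], max=9
Test piece L rot1 at col 0 (width 2): heights before test = [8 9 9 1 0]; fits = False

Answer: no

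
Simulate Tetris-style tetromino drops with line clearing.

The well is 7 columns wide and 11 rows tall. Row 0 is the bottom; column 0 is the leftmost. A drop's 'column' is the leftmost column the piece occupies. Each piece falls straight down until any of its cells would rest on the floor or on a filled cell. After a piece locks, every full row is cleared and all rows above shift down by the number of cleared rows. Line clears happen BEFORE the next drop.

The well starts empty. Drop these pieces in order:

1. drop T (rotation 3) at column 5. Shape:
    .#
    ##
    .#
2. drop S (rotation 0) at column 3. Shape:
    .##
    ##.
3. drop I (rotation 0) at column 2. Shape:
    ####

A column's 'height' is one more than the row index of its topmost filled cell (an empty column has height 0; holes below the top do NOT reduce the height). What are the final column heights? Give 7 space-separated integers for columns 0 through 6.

Drop 1: T rot3 at col 5 lands with bottom-row=0; cleared 0 line(s) (total 0); column heights now [0 0 0 0 0 2 3], max=3
Drop 2: S rot0 at col 3 lands with bottom-row=1; cleared 0 line(s) (total 0); column heights now [0 0 0 2 3 3 3], max=3
Drop 3: I rot0 at col 2 lands with bottom-row=3; cleared 0 line(s) (total 0); column heights now [0 0 4 4 4 4 3], max=4

Answer: 0 0 4 4 4 4 3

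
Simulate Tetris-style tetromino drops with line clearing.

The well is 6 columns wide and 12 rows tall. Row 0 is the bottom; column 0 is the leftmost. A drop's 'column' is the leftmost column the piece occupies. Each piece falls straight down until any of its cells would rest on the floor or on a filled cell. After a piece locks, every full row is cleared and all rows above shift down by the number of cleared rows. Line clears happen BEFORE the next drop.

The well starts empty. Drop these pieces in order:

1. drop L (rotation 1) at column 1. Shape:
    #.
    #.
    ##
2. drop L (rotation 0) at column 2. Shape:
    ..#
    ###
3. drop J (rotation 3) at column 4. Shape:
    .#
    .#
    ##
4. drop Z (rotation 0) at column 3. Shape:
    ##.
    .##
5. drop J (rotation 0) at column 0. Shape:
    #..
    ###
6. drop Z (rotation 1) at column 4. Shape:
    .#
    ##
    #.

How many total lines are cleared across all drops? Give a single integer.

Answer: 0

Derivation:
Drop 1: L rot1 at col 1 lands with bottom-row=0; cleared 0 line(s) (total 0); column heights now [0 3 1 0 0 0], max=3
Drop 2: L rot0 at col 2 lands with bottom-row=1; cleared 0 line(s) (total 0); column heights now [0 3 2 2 3 0], max=3
Drop 3: J rot3 at col 4 lands with bottom-row=3; cleared 0 line(s) (total 0); column heights now [0 3 2 2 4 6], max=6
Drop 4: Z rot0 at col 3 lands with bottom-row=6; cleared 0 line(s) (total 0); column heights now [0 3 2 8 8 7], max=8
Drop 5: J rot0 at col 0 lands with bottom-row=3; cleared 0 line(s) (total 0); column heights now [5 4 4 8 8 7], max=8
Drop 6: Z rot1 at col 4 lands with bottom-row=8; cleared 0 line(s) (total 0); column heights now [5 4 4 8 10 11], max=11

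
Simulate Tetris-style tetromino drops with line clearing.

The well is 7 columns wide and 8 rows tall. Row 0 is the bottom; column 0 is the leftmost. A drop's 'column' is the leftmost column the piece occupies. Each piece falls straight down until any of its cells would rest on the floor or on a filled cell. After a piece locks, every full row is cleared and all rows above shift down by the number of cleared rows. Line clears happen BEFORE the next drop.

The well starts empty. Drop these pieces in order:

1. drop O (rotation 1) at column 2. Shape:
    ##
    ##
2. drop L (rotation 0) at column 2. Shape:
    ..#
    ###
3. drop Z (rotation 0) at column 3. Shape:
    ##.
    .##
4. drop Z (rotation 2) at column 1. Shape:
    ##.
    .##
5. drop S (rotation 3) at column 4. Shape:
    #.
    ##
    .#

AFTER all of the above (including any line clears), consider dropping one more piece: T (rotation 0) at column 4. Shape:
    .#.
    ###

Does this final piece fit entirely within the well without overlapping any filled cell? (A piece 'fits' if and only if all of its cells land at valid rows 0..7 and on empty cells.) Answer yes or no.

Drop 1: O rot1 at col 2 lands with bottom-row=0; cleared 0 line(s) (total 0); column heights now [0 0 2 2 0 0 0], max=2
Drop 2: L rot0 at col 2 lands with bottom-row=2; cleared 0 line(s) (total 0); column heights now [0 0 3 3 4 0 0], max=4
Drop 3: Z rot0 at col 3 lands with bottom-row=4; cleared 0 line(s) (total 0); column heights now [0 0 3 6 6 5 0], max=6
Drop 4: Z rot2 at col 1 lands with bottom-row=6; cleared 0 line(s) (total 0); column heights now [0 8 8 7 6 5 0], max=8
Drop 5: S rot3 at col 4 lands with bottom-row=5; cleared 0 line(s) (total 0); column heights now [0 8 8 7 8 7 0], max=8
Test piece T rot0 at col 4 (width 3): heights before test = [0 8 8 7 8 7 0]; fits = False

Answer: no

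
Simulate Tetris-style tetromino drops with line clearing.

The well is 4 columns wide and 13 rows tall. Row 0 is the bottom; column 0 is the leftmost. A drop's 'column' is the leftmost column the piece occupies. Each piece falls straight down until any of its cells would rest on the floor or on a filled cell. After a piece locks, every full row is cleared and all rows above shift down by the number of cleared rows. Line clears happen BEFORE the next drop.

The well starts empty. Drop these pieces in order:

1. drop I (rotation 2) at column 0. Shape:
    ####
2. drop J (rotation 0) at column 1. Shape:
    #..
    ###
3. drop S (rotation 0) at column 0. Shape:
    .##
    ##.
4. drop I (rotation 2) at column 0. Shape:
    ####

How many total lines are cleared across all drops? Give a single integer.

Drop 1: I rot2 at col 0 lands with bottom-row=0; cleared 1 line(s) (total 1); column heights now [0 0 0 0], max=0
Drop 2: J rot0 at col 1 lands with bottom-row=0; cleared 0 line(s) (total 1); column heights now [0 2 1 1], max=2
Drop 3: S rot0 at col 0 lands with bottom-row=2; cleared 0 line(s) (total 1); column heights now [3 4 4 1], max=4
Drop 4: I rot2 at col 0 lands with bottom-row=4; cleared 1 line(s) (total 2); column heights now [3 4 4 1], max=4

Answer: 2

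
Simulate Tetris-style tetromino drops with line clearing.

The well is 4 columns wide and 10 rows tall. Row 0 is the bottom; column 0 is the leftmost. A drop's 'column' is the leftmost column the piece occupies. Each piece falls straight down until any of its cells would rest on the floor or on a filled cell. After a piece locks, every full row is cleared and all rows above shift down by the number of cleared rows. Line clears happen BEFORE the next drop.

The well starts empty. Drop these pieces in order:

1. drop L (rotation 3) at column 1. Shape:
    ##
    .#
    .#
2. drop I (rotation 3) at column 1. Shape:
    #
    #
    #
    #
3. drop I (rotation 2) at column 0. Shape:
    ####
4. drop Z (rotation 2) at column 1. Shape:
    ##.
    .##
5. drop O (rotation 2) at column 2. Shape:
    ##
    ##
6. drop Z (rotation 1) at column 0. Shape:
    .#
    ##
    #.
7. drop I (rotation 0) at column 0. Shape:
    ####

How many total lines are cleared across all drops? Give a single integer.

Answer: 3

Derivation:
Drop 1: L rot3 at col 1 lands with bottom-row=0; cleared 0 line(s) (total 0); column heights now [0 3 3 0], max=3
Drop 2: I rot3 at col 1 lands with bottom-row=3; cleared 0 line(s) (total 0); column heights now [0 7 3 0], max=7
Drop 3: I rot2 at col 0 lands with bottom-row=7; cleared 1 line(s) (total 1); column heights now [0 7 3 0], max=7
Drop 4: Z rot2 at col 1 lands with bottom-row=6; cleared 0 line(s) (total 1); column heights now [0 8 8 7], max=8
Drop 5: O rot2 at col 2 lands with bottom-row=8; cleared 0 line(s) (total 1); column heights now [0 8 10 10], max=10
Drop 6: Z rot1 at col 0 lands with bottom-row=7; cleared 1 line(s) (total 2); column heights now [8 9 9 9], max=9
Drop 7: I rot0 at col 0 lands with bottom-row=9; cleared 1 line(s) (total 3); column heights now [8 9 9 9], max=9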